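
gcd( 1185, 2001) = 3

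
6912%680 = 112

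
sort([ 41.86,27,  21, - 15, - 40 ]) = [ - 40, - 15,21,27, 41.86] 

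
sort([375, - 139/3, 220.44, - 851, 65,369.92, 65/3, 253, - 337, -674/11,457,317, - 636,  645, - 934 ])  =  [ - 934, - 851, - 636,-337,-674/11, - 139/3,  65/3, 65, 220.44 , 253, 317,  369.92 , 375,457,  645 ]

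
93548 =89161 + 4387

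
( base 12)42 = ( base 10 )50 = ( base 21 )28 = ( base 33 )1h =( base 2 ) 110010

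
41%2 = 1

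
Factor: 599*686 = 2^1 * 7^3*599^1 = 410914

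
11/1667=11/1667 = 0.01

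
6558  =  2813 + 3745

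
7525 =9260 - 1735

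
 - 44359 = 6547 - 50906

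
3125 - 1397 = 1728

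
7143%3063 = 1017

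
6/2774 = 3/1387 = 0.00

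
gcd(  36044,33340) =4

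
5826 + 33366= 39192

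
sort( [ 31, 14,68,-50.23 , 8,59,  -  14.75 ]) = [-50.23, - 14.75, 8, 14 , 31,  59,68] 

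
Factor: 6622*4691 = 31063802 =2^1*7^1*11^1*43^1*4691^1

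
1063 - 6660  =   - 5597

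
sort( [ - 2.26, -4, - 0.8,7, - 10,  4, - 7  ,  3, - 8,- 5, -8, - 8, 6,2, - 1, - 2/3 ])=[ - 10, - 8, - 8, - 8, - 7, - 5, - 4, - 2.26  , - 1, - 0.8,-2/3,  2,3 , 4 , 6,7 ]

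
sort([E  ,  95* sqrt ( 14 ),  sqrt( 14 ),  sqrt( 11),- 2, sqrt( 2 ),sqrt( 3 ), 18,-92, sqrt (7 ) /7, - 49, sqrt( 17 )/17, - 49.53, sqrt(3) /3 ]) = [-92, - 49.53, - 49,-2, sqrt(17 ) /17,sqrt( 7)/7, sqrt (3)/3, sqrt( 2), sqrt(3 ), E, sqrt ( 11),sqrt ( 14), 18, 95 *sqrt(14)]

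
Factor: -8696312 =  - 2^3*733^1*1483^1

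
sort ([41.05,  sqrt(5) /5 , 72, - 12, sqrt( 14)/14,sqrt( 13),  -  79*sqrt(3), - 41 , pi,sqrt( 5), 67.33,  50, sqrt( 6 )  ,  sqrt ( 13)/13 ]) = [-79*sqrt( 3),  -  41,-12 , sqrt(14)/14, sqrt(13)/13,sqrt(5 ) /5, sqrt(5 ) , sqrt( 6), pi, sqrt( 13), 41.05,  50 , 67.33, 72] 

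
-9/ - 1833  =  3/611=0.00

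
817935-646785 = 171150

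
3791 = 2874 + 917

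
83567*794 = 66352198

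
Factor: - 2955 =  - 3^1*5^1*197^1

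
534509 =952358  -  417849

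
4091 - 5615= - 1524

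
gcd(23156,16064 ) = 4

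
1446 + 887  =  2333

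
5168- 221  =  4947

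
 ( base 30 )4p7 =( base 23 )85a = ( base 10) 4357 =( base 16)1105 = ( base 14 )1833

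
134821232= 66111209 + 68710023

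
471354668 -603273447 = -131918779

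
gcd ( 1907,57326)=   1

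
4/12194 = 2/6097 = 0.00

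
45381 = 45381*1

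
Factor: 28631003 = 28631003^1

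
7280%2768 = 1744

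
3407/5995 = 3407/5995 = 0.57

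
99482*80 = 7958560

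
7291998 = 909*8022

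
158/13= 12 +2/13 = 12.15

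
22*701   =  15422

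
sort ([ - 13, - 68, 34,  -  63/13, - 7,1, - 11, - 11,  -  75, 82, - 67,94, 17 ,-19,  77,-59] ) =[-75 ,-68, - 67, - 59, - 19,  -  13, - 11,-11,-7,-63/13,  1,17, 34,77,82,94 ]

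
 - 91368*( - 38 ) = 3471984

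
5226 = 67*78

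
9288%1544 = 24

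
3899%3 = 2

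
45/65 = 9/13 = 0.69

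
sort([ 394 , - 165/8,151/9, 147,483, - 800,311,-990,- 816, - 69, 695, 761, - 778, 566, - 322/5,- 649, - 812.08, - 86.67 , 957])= [ - 990, -816, - 812.08,-800, - 778,-649, -86.67,-69,-322/5, - 165/8,151/9, 147, 311,394,483,566 , 695,761,957] 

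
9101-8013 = 1088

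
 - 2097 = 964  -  3061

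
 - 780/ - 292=2 + 49/73 =2.67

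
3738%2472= 1266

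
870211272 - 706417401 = 163793871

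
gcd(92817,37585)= 1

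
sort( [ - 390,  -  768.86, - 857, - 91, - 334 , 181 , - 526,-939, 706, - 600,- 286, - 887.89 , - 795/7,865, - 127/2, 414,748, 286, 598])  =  [-939, - 887.89 , - 857, - 768.86 , - 600 , - 526, - 390 , - 334 , - 286, - 795/7,  -  91, - 127/2,  181, 286, 414,598, 706, 748, 865 ]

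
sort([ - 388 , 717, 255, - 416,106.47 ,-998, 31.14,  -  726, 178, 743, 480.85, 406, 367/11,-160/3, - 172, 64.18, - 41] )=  [ - 998, - 726, - 416, - 388, - 172,  -  160/3, - 41,31.14, 367/11,64.18, 106.47, 178,255, 406, 480.85,717,743] 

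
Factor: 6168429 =3^2*685381^1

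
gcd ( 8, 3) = 1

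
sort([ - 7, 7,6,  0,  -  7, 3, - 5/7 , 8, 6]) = [ - 7,  -  7, - 5/7,0,3, 6,6,7 , 8]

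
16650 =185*90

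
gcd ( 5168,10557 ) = 17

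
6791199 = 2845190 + 3946009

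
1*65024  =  65024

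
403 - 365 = 38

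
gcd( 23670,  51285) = 3945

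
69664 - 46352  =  23312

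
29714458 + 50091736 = 79806194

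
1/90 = 1/90 = 0.01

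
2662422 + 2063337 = 4725759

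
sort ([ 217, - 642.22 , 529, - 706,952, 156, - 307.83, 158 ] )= [- 706, - 642.22, - 307.83,156, 158, 217 , 529,  952]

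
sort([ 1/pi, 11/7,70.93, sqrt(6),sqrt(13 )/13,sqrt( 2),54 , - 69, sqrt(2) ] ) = [ - 69,sqrt(13)/13, 1/pi,sqrt( 2),sqrt( 2), 11/7,sqrt(6),54,70.93 ] 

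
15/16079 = 15/16079= 0.00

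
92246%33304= 25638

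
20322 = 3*6774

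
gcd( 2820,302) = 2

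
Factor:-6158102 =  - 2^1*83^1*37097^1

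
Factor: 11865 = 3^1*5^1* 7^1*113^1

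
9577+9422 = 18999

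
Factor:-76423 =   -  76423^1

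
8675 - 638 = 8037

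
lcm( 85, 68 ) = 340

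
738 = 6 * 123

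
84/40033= 12/5719= 0.00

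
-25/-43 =25/43 = 0.58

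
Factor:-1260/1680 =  - 2^(-2 ) *3^1 = -3/4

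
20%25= 20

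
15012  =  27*556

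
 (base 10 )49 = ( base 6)121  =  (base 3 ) 1211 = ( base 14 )37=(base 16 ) 31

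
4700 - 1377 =3323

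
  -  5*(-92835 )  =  464175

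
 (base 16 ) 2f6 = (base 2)1011110110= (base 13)464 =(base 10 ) 758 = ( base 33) mw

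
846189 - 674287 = 171902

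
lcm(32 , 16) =32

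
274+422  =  696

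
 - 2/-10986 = 1/5493 = 0.00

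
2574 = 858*3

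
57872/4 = 14468 =14468.00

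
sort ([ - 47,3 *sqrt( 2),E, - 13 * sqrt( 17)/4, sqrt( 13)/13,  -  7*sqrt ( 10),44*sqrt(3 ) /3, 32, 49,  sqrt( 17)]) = [ - 47 , - 7 * sqrt( 10), -13*sqrt( 17 )/4, sqrt( 13 )/13 , E, sqrt( 17), 3*sqrt( 2), 44 * sqrt( 3)/3, 32,49] 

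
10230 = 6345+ 3885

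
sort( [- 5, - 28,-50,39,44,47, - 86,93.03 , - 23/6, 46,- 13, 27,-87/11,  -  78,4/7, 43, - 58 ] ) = [-86 ,-78, - 58, - 50,- 28, - 13,-87/11, - 5,  -  23/6,4/7,27, 39, 43, 44, 46, 47,93.03 ] 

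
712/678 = 356/339 = 1.05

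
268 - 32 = 236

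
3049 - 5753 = - 2704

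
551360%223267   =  104826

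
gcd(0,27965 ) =27965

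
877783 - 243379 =634404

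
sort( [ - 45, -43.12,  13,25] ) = [-45, - 43.12, 13,  25] 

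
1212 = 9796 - 8584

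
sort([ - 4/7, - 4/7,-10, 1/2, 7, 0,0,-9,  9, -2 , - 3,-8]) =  [ - 10 , - 9, - 8, -3, - 2,-4/7, -4/7, 0, 0, 1/2, 7,9]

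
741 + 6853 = 7594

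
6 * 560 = 3360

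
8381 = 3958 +4423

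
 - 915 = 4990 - 5905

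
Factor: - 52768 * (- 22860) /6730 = 120627648/673 = 2^6*3^2*17^1*97^1*127^1*673^ ( - 1 ) 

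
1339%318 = 67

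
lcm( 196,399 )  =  11172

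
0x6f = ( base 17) 69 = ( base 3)11010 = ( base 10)111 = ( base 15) 76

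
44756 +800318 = 845074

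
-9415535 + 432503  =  -8983032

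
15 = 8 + 7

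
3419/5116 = 3419/5116 = 0.67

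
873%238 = 159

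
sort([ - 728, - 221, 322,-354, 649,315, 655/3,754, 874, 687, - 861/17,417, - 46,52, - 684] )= [ - 728,-684, - 354, - 221, - 861/17, -46, 52,655/3, 315, 322,  417 , 649,687,754,874] 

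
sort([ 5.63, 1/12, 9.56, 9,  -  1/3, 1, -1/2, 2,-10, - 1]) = [ - 10,-1, - 1/2,- 1/3,1/12, 1, 2, 5.63, 9, 9.56 ]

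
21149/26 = 21149/26 = 813.42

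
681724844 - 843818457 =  - 162093613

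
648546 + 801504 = 1450050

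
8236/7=8236/7 = 1176.57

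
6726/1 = 6726 = 6726.00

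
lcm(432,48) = 432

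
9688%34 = 32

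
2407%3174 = 2407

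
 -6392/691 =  - 10 + 518/691 =- 9.25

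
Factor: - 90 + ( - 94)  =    -  184  =  -  2^3*23^1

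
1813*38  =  68894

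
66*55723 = 3677718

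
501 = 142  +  359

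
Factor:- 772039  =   -433^1*1783^1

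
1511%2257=1511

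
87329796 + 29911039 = 117240835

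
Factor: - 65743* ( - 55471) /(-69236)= -2^( - 2 )  *  13^1 *17^1*19^(  -  1)* 29^1* 251^1*911^( - 1 )*2267^1 = - 3646829953/69236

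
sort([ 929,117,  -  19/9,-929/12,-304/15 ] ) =[-929/12 , - 304/15, - 19/9, 117, 929 ]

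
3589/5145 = 3589/5145 =0.70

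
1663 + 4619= 6282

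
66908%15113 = 6456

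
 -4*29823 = - 119292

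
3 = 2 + 1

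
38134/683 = 38134/683= 55.83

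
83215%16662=16567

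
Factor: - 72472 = -2^3*9059^1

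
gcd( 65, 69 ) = 1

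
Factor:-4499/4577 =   -  11^1*23^( - 1 )*199^( - 1)*409^1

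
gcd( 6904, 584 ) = 8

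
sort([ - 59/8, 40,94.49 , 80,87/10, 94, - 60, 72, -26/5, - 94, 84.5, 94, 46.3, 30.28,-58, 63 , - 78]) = [ - 94, - 78, - 60, - 58, - 59/8, - 26/5, 87/10, 30.28 , 40, 46.3, 63, 72 , 80, 84.5,  94, 94, 94.49]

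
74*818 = 60532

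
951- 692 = 259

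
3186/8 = 398 + 1/4=398.25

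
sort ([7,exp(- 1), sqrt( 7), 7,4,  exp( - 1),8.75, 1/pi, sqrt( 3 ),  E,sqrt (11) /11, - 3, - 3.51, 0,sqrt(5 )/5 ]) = [  -  3.51, - 3,0, sqrt(11) /11, 1/pi, exp(  -  1 ),exp( - 1 ), sqrt (5)/5,  sqrt( 3 ), sqrt( 7 ), E, 4, 7, 7, 8.75 ]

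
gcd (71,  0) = 71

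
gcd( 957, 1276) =319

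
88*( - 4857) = - 427416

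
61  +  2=63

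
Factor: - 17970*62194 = -2^2*3^1*5^1*11^2*257^1*599^1 = -1117626180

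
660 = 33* 20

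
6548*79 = 517292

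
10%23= 10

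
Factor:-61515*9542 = -2^1* 3^2 * 5^1*13^1*367^1 * 1367^1=- 586976130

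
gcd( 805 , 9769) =1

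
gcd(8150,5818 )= 2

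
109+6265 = 6374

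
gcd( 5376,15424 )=64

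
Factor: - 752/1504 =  - 2^( - 1) = - 1/2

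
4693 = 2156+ 2537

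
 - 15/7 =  - 15/7 = -2.14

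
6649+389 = 7038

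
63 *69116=4354308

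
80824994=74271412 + 6553582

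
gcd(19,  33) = 1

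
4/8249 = 4/8249 = 0.00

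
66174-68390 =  -2216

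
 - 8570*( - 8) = 68560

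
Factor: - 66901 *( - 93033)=6224000733  =  3^2*149^1*449^1*10337^1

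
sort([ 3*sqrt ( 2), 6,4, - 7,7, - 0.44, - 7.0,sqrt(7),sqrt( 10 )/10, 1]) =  [ - 7, - 7.0, - 0.44,sqrt(10)/10,1,sqrt( 7),  4 , 3*sqrt( 2),6 , 7]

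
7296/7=7296/7 =1042.29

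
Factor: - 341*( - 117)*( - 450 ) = - 17953650 = -2^1*3^4 * 5^2*11^1*13^1 *31^1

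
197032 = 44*4478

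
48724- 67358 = -18634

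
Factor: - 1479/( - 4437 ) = 3^( - 1)  =  1/3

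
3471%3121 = 350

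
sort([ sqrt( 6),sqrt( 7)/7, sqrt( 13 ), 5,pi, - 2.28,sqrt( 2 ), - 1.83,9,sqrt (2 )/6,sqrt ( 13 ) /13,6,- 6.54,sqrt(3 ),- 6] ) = [-6.54,-6,-2.28 , - 1.83, sqrt(2)/6,sqrt ( 13 )/13, sqrt(7)/7,sqrt( 2 ),sqrt( 3 ), sqrt (6 ),pi, sqrt ( 13), 5,6, 9]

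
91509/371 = 91509/371 = 246.65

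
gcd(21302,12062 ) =2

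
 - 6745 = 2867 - 9612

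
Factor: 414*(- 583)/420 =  - 2^ (-1)*3^1*5^( - 1 )*7^( - 1 )*11^1*23^1*53^1 = -40227/70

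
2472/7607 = 2472/7607 = 0.32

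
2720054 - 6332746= -3612692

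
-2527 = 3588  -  6115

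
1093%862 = 231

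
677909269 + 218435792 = 896345061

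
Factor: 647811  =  3^3*23993^1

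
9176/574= 15+283/287 = 15.99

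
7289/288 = 7289/288 = 25.31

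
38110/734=51+338/367 = 51.92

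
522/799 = 522/799 = 0.65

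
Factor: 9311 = 9311^1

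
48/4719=16/1573 = 0.01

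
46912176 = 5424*8649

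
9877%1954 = 107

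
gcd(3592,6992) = 8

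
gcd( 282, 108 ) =6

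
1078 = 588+490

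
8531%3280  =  1971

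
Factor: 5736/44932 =2^1*3^1*47^( - 1) = 6/47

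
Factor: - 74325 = -3^1 * 5^2 * 991^1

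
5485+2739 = 8224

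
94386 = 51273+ 43113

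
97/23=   4 + 5/23 = 4.22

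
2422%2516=2422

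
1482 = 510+972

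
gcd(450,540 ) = 90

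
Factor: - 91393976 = -2^3*11424247^1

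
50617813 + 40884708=91502521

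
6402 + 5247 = 11649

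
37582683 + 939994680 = 977577363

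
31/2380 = 31/2380 = 0.01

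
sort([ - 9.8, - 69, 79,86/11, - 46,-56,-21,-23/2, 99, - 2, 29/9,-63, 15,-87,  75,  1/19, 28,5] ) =[ - 87, - 69, - 63, - 56, - 46, -21, - 23/2, - 9.8,  -  2,1/19, 29/9 , 5, 86/11, 15,28,75,  79,99] 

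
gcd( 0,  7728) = 7728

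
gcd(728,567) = 7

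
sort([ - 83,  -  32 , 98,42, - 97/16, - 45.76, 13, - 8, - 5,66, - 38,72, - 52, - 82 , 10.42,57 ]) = [ - 83, - 82,-52, - 45.76,  -  38, - 32, - 8, - 97/16 , - 5,10.42,13, 42,57,  66,  72, 98] 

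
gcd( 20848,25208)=8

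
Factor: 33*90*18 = 2^2*3^5*5^1*11^1 = 53460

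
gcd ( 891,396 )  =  99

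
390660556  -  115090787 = 275569769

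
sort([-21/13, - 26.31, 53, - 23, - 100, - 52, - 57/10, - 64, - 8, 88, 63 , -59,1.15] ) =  [ -100,-64, - 59, - 52, - 26.31  ,-23, - 8,- 57/10,-21/13,  1.15,53, 63 , 88 ] 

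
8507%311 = 110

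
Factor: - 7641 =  - 3^3  *283^1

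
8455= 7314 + 1141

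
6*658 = 3948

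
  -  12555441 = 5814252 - 18369693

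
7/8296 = 7/8296 = 0.00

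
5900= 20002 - 14102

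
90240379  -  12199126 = 78041253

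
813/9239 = 813/9239 = 0.09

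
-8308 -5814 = -14122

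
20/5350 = 2/535 =0.00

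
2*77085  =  154170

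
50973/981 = 51 + 314/327 = 51.96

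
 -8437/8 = -1055 + 3/8 = - 1054.62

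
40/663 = 40/663 =0.06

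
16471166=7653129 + 8818037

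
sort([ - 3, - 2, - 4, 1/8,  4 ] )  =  [ - 4,-3, - 2,1/8,  4]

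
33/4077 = 11/1359= 0.01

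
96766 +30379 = 127145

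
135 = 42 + 93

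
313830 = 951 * 330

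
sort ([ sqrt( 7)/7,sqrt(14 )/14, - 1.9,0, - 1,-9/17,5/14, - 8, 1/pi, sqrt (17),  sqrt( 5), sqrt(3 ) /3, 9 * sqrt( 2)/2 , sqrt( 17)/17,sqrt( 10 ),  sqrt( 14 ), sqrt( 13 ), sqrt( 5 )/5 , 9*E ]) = [ - 8, - 1.9, - 1, - 9/17 , 0,  sqrt( 17) /17,sqrt (14 )/14,1/pi,5/14  ,  sqrt( 7 ) /7, sqrt( 5)/5,sqrt(3 ) /3,sqrt( 5), sqrt( 10 ), sqrt( 13 ), sqrt( 14 ), sqrt( 17 ),9*sqrt(2 )/2,9  *E]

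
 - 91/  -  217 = 13/31 = 0.42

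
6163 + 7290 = 13453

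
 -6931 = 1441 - 8372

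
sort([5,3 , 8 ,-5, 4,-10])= [-10,-5,  3, 4,5,8]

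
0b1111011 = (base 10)123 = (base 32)3R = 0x7B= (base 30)43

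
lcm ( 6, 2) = 6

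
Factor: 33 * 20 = 2^2 * 3^1*5^1*11^1 =660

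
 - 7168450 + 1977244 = - 5191206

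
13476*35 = 471660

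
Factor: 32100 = 2^2*3^1*5^2*107^1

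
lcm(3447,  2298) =6894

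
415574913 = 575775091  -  160200178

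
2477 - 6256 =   -  3779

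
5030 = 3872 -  - 1158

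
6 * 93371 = 560226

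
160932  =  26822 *6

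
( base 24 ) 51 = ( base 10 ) 121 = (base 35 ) 3g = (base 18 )6D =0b1111001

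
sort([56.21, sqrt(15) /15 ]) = [ sqrt(15 ) /15,56.21] 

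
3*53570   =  160710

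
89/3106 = 89/3106 =0.03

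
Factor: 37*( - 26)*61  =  -58682=-2^1*13^1*37^1 * 61^1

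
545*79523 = 43340035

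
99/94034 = 99/94034 =0.00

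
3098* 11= 34078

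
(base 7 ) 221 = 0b1110001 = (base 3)11012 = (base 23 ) 4L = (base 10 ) 113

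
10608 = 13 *816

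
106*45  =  4770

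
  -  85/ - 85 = 1  +  0/1 =1.00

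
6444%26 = 22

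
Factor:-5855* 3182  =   - 2^1*5^1*37^1*43^1* 1171^1 =-18630610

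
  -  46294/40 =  - 1158 + 13/20 = - 1157.35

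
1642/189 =8 + 130/189 = 8.69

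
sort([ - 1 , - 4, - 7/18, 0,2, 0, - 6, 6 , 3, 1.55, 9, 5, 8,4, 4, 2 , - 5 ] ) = [ - 6, - 5 , - 4, - 1,  -  7/18,0,0, 1.55,2, 2,3, 4, 4, 5, 6,8,9 ]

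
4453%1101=49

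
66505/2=33252 + 1/2=   33252.50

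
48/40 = 1 + 1/5 = 1.20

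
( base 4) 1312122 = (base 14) 2a94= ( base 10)7578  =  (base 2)1110110011010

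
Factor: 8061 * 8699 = 3^1*2687^1 * 8699^1 = 70122639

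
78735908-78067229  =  668679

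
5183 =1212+3971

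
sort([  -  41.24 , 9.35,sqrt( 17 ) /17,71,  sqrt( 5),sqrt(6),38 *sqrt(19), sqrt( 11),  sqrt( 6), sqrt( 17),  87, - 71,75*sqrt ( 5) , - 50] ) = [ - 71, -50,-41.24,sqrt( 17)/17, sqrt( 5 ),sqrt( 6), sqrt(6 ), sqrt( 11), sqrt(17),9.35,71, 87,38*sqrt(19), 75*sqrt( 5)]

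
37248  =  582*64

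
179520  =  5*35904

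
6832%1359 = 37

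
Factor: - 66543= - 3^1*41^1*541^1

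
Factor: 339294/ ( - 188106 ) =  - 107^( - 1 ) * 193^1 = - 193/107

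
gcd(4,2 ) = 2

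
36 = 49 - 13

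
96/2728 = 12/341 = 0.04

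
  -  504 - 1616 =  - 2120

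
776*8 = 6208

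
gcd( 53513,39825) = 59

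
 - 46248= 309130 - 355378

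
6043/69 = 6043/69 = 87.58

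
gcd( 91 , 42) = 7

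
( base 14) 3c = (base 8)66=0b110110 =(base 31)1n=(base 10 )54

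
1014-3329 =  - 2315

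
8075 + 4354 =12429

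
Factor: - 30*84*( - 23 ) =2^3*3^2 * 5^1*7^1 * 23^1 = 57960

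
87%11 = 10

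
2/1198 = 1/599 = 0.00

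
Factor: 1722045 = 3^1*5^1*13^1*8831^1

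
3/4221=1/1407 =0.00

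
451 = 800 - 349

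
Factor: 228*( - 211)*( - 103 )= 2^2*3^1* 19^1*103^1 * 211^1=4955124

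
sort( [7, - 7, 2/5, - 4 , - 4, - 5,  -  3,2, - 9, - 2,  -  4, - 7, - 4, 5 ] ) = [ - 9, - 7, - 7,-5,  -  4,-4, - 4, - 4, - 3, - 2, 2/5, 2, 5, 7 ] 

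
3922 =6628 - 2706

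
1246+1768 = 3014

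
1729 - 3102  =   - 1373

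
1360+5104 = 6464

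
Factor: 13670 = 2^1*  5^1*1367^1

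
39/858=1/22= 0.05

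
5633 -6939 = - 1306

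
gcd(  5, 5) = 5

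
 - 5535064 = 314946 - 5850010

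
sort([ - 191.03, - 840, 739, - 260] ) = [ - 840, -260, - 191.03 , 739]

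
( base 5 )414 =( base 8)155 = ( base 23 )4H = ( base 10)109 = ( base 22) 4l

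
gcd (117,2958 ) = 3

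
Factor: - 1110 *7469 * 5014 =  - 41569018260 =- 2^2 *3^1*5^1*7^1*11^1*23^1*37^1*97^1*109^1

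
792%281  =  230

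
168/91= 24/13 = 1.85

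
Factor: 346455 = 3^2 * 5^1*7699^1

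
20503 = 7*2929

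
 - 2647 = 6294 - 8941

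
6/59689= 6/59689 = 0.00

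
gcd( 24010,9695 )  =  35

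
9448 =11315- 1867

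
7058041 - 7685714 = -627673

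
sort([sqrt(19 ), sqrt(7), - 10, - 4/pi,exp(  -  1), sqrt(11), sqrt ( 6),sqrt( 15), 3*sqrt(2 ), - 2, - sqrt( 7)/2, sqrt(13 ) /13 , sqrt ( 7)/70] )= [ - 10,  -  2,- sqrt(7 )/2, - 4/pi,  sqrt(7)/70, sqrt( 13 ) /13, exp ( - 1 ),sqrt(6 ), sqrt ( 7 ), sqrt(11), sqrt( 15 ),3*sqrt( 2 ),sqrt( 19) ]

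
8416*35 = 294560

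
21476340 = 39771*540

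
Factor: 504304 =2^4*43^1 * 733^1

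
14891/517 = 28 + 415/517=   28.80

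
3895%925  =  195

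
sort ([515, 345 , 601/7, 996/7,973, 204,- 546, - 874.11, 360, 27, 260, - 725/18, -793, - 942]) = [ - 942,-874.11, - 793, - 546, - 725/18 , 27 , 601/7,996/7, 204, 260,345, 360,515,973 ]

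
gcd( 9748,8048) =4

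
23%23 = 0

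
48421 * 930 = 45031530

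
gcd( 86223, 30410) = 1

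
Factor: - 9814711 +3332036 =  - 5^2*349^1 * 743^1 = - 6482675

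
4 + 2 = 6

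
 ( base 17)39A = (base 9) 1364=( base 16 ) 406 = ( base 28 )18M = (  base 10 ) 1030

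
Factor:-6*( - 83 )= 498 = 2^1*3^1*83^1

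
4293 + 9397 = 13690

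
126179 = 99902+26277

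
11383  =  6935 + 4448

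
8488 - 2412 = 6076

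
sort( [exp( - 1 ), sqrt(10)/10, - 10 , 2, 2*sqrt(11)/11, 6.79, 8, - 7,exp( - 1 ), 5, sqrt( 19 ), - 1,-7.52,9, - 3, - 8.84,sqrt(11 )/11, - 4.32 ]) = [ - 10, - 8.84, - 7.52, - 7, - 4.32, - 3, - 1  ,  sqrt(11 )/11,sqrt (10 )/10, exp(-1), exp( - 1 ), 2*sqrt(11 ) /11, 2, sqrt ( 19), 5,6.79, 8,9]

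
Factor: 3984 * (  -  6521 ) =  -2^4*3^1*83^1*6521^1 = - 25979664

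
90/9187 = 90/9187 = 0.01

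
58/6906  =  29/3453 = 0.01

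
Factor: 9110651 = 11^1*41^1*20201^1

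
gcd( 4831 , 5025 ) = 1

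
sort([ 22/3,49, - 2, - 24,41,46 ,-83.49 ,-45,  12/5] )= [ - 83.49, - 45, - 24, - 2,12/5,22/3,41,46,49]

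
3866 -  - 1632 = 5498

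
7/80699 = 7/80699 =0.00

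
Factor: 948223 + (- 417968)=5^1*11^1* 31^1 * 311^1  =  530255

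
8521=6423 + 2098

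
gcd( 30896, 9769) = 1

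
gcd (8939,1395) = 1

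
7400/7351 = 1+ 49/7351 = 1.01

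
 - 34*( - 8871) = 301614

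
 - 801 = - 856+55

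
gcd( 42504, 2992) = 88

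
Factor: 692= 2^2*173^1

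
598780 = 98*6110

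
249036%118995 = 11046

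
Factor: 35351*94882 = 3354173582 = 2^1*23^1*29^1 * 53^1 * 47441^1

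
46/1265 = 2/55 = 0.04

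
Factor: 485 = 5^1*97^1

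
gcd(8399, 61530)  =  1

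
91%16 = 11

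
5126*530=2716780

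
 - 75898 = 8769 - 84667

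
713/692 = 713/692  =  1.03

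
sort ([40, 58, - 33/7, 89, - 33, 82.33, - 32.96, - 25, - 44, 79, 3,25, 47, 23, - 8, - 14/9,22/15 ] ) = [-44, - 33,  -  32.96 , - 25, - 8  , - 33/7, - 14/9,22/15,  3,  23, 25, 40, 47,58, 79, 82.33, 89]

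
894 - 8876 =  - 7982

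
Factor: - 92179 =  - 92179^1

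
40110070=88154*455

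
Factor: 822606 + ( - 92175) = 3^3*13^1*2081^1 = 730431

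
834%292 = 250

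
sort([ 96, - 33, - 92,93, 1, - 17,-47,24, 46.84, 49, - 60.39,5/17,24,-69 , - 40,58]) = [ - 92,  -  69, - 60.39, - 47, - 40, - 33, - 17,5/17, 1,24,  24,46.84, 49,58,93,96]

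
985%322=19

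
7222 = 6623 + 599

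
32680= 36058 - 3378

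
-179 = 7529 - 7708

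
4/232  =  1/58 = 0.02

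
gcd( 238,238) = 238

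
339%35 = 24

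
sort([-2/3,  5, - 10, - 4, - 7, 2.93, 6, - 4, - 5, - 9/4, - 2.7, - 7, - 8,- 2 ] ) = [ - 10, - 8, - 7, - 7, - 5  , - 4,- 4,-2.7, - 9/4, - 2, - 2/3, 2.93, 5,  6 ]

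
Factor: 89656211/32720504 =2^(-3 )*53^( - 1) * 77171^( - 1 )*89656211^1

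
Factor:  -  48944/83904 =  -  7/12  =  -2^( - 2) * 3^(-1)*7^1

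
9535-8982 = 553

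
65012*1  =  65012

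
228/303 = 76/101 = 0.75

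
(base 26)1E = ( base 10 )40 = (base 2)101000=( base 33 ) 17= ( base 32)18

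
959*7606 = 7294154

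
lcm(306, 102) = 306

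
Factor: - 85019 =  - 11^1*59^1*131^1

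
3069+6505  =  9574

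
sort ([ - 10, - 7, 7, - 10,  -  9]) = [ - 10 , - 10, - 9, - 7, 7] 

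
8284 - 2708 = 5576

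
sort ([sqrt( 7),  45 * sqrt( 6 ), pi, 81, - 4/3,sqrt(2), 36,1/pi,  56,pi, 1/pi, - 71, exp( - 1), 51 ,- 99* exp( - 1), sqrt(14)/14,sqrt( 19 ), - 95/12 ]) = [ - 71,  -  99*exp( - 1), - 95/12, - 4/3, sqrt(14 ) /14, 1/pi,1/pi,exp( - 1), sqrt(2),  sqrt(7),pi,pi,sqrt( 19), 36,  51,56,81,45*sqrt(6 )]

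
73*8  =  584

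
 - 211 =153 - 364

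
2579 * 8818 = 22741622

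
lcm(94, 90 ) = 4230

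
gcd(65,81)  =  1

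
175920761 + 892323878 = 1068244639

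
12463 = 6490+5973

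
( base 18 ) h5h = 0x15EF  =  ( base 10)5615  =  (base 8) 12757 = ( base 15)19E5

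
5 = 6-1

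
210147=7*30021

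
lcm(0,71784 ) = 0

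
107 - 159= - 52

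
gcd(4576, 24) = 8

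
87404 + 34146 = 121550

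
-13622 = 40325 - 53947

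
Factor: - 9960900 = - 2^2*3^1*5^2 * 33203^1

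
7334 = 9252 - 1918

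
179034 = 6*29839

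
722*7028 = 5074216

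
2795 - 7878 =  - 5083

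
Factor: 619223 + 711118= 3^1*197^1*2251^1 = 1330341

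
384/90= 4+4/15 = 4.27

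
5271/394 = 13 +149/394 =13.38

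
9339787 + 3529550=12869337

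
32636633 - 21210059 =11426574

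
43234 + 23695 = 66929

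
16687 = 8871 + 7816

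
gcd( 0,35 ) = 35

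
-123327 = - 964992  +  841665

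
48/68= 12/17 = 0.71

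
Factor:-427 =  - 7^1*61^1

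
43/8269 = 43/8269 = 0.01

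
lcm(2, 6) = 6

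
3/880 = 3/880 = 0.00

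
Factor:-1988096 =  - 2^9  *11^1*353^1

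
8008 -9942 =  - 1934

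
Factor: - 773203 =-701^1*1103^1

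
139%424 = 139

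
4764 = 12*397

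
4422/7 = 4422/7 = 631.71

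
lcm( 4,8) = 8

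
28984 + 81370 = 110354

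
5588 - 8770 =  - 3182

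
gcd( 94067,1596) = 1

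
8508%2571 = 795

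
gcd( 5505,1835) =1835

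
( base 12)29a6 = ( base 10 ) 4878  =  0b1001100001110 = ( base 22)A1G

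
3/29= 3/29=0.10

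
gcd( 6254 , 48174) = 2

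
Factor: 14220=2^2*3^2 *5^1*79^1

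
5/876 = 5/876 =0.01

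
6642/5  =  1328 + 2/5 = 1328.40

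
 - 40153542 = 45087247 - 85240789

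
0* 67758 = 0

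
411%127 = 30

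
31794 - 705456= - 673662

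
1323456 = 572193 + 751263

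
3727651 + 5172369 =8900020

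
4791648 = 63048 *76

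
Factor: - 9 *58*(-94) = 2^2 *3^2*29^1*47^1=49068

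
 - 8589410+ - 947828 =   -  9537238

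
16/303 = 16/303=   0.05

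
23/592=23/592 = 0.04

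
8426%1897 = 838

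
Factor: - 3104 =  - 2^5*97^1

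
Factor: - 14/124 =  - 2^ ( - 1 )*7^1*  31^( - 1) = - 7/62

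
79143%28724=21695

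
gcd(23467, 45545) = 1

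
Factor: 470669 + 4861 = 2^1*3^1*5^1*11^2*131^1 = 475530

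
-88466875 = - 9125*9695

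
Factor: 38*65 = 2^1 * 5^1 * 13^1*19^1=2470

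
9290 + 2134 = 11424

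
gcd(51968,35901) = 1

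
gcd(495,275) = 55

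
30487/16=1905  +  7/16 = 1905.44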